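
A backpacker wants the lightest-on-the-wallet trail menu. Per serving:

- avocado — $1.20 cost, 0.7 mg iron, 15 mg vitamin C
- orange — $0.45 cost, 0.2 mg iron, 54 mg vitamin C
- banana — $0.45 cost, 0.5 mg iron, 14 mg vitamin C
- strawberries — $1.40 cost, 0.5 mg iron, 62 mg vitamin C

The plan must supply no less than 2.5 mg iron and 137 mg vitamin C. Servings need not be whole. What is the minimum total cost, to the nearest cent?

$2.62

Compare the cost at each extreme point of the feasible region.
avocado only: max(2.5/0.7, 137/15) = 9.133 servings → $10.96.
orange only: max(2.5/0.2, 137/54) = 12.5 servings → $5.62.
banana only: max(2.5/0.5, 137/14) = 9.786 servings → $4.40.
strawberries only: max(2.5/0.5, 137/62) = 5 servings → $7.00.
avocado + orange with both tight: 3.092 servings and 1.678 servings → $4.47.
avocado + banana: the both-tight solution has a negative serving — not a feasible corner.
avocado + strawberries with both tight: 2.409 servings and 1.627 servings → $5.17.
orange + banana with both tight: 1.384 servings and 4.446 servings → $2.62.
orange + strawberries with both targets exact would need a negative amount; discard.
banana + strawberries with both tight: 3.604 servings and 1.396 servings → $3.58.
Cheapest feasible corner: $2.62.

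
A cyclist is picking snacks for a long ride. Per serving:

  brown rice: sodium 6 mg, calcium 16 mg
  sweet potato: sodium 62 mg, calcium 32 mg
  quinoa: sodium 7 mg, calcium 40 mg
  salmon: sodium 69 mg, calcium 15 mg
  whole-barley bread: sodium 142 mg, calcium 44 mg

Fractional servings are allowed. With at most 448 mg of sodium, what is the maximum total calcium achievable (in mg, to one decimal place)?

Calcium per mg sodium: quinoa 5.714, brown rice 2.667, sweet potato 0.5161, whole-barley bread 0.3099, salmon 0.2174.
With no serving limits, spend the whole sodium allowance on quinoa: 448 mg / 7 mg × 40 mg = 2560.0 mg.

2560.0 mg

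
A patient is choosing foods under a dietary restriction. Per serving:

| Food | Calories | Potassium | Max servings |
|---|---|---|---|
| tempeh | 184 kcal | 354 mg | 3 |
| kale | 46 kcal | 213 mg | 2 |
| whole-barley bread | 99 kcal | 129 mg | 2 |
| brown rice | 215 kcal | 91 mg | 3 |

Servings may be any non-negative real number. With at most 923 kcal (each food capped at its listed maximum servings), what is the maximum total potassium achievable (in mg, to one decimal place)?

1780.3 mg

Potassium per kcal: kale 4.63, tempeh 1.924, whole-barley bread 1.303, brown rice 0.4233.
Take 2 servings of kale: uses 92 kcal, +426.0 mg potassium (running total 426.0 mg).
Take 3 servings of tempeh: uses 552 kcal, +1062.0 mg potassium (running total 1488.0 mg).
Take 2 servings of whole-barley bread: uses 198 kcal, +258.0 mg potassium (running total 1746.0 mg).
Take 0.3767 servings of brown rice: uses 81 kcal, +34.3 mg potassium (running total 1780.3 mg).
Filling greedily by potassium-per-kcal is optimal for one linear limit, giving 1780.3 mg.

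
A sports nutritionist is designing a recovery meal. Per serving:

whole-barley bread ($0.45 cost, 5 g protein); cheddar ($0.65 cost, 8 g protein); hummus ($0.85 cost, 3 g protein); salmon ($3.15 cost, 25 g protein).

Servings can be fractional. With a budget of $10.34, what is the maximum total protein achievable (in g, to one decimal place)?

Protein per dollar: cheddar 12.31, whole-barley bread 11.11, salmon 7.937, hummus 3.529.
With no serving limits, spend the whole cost allowance on cheddar: $10.34 / $0.65 × 8 g = 127.3 g.

127.3 g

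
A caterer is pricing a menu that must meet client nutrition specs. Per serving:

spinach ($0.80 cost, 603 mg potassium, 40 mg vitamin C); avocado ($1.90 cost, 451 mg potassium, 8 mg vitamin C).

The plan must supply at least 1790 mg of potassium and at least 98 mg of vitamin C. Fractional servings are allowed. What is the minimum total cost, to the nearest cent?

$2.37

Check every corner: each single food scaled to meet both minima, and each pair solved so both constraints bind.
spinach only: max(1790/603, 98/40) = 2.968 servings → $2.37.
avocado only: max(1790/451, 98/8) = 12.25 servings → $23.27.
spinach + avocado with both tight: 2.261 servings and 0.9463 servings → $3.61.
Cheapest feasible corner: $2.37.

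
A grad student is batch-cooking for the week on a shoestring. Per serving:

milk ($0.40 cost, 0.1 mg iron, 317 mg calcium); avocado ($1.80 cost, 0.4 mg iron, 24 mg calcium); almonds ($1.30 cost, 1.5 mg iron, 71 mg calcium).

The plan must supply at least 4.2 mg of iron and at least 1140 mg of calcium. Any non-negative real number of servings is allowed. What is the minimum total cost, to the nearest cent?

The cheapest plan sits at a corner of the feasible region — with two constraints it uses at most two foods.
milk only: max(4.2/0.1, 1140/317) = 42 servings → $16.80.
avocado only: max(4.2/0.4, 1140/24) = 47.5 servings → $85.50.
almonds only: max(4.2/1.5, 1140/71) = 16.06 servings → $20.87.
milk + avocado with both tight: 2.855 servings and 9.786 servings → $18.76.
milk + almonds with both tight: 3.014 servings and 2.599 servings → $4.58.
avocado + almonds: intersection lies outside the first quadrant.
The minimum over all feasible corners is $4.58.

$4.58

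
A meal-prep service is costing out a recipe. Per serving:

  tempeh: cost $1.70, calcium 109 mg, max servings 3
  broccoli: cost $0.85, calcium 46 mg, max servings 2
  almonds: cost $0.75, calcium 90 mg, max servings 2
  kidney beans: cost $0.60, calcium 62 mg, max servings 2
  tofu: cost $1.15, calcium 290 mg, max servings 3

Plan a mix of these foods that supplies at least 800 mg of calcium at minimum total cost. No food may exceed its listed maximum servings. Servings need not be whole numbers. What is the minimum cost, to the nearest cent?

$3.17

Cost per mg of calcium: tofu $0.0040, almonds $0.0083, kidney beans $0.0097, tempeh $0.0156, broccoli $0.0185.
Take 2.759 servings of tofu: +800.0 mg calcium for $3.17 (total $3.17, still need 0.0 mg).
Filling from the cheapest source first is optimal under one linear minimum: $3.17.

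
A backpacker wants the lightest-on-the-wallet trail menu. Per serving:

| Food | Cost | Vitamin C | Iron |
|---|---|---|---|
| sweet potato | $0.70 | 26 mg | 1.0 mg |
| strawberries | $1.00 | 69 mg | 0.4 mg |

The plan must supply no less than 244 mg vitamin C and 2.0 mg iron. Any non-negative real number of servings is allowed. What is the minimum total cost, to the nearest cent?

At the optimum either one food covers both requirements or two foods hit both targets exactly; no other combination can be cheaper.
sweet potato only: max(244/26, 2.0/1.0) = 9.385 servings → $6.57.
strawberries only: max(244/69, 2.0/0.4) = 5 servings → $5.00.
sweet potato + strawberries with both tight: 0.6894 servings and 3.276 servings → $3.76.
So the least-cost plan costs $3.76.

$3.76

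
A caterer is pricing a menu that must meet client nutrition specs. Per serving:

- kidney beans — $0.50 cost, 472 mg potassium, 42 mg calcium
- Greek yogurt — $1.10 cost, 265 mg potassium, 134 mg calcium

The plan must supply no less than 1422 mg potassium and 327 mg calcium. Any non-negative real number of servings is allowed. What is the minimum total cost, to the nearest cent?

$2.99

For a min-cost LP with two ≥-constraints, a basic feasible solution has at most two positive variables.
kidney beans only: max(1422/472, 327/42) = 7.786 servings → $3.89.
Greek yogurt only: max(1422/265, 327/134) = 5.366 servings → $5.90.
kidney beans + Greek yogurt with both tight: 1.993 servings and 1.815 servings → $2.99.
The minimum over all feasible corners is $2.99.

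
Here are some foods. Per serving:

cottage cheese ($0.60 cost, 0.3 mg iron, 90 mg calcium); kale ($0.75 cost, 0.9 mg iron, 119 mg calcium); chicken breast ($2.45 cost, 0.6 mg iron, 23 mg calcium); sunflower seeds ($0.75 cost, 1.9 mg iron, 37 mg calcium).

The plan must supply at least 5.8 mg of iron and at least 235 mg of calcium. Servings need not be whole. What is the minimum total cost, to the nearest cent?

cottage cheese only: max(5.8/0.3, 235/90) = 19.33 servings → $11.60.
kale only: max(5.8/0.9, 235/119) = 6.444 servings → $4.83.
chicken breast only: max(5.8/0.6, 235/23) = 10.22 servings → $25.03.
sunflower seeds only: max(5.8/1.9, 235/37) = 6.351 servings → $4.76.
cottage cheese + kale: the both-tight solution has a negative serving — not a feasible corner.
cottage cheese + chicken breast with both tight: 0.1614 servings and 9.586 servings → $23.58.
cottage cheese + sunflower seeds with both tight: 1.45 servings and 2.824 servings → $2.99.
kale + chicken breast with both tight: 0.1499 servings and 9.442 servings → $23.24.
kale + sunflower seeds with both tight: 1.203 servings and 2.483 servings → $2.76.
chicken breast + sunflower seeds with both targets exact would need a negative amount; discard.
So the least-cost plan costs $2.76.

$2.76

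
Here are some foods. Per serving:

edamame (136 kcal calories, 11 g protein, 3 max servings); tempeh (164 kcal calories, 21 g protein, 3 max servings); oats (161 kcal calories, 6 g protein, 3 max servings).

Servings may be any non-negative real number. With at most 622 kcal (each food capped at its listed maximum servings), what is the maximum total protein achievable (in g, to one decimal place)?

73.5 g

Protein per kcal: tempeh 0.128, edamame 0.08088, oats 0.03727.
Take 3 servings of tempeh: uses 492 kcal, +63.0 g protein (running total 63.0 g).
Take 0.9559 servings of edamame: uses 130 kcal, +10.5 g protein (running total 73.5 g).
Greedy by best ratio exhausts the calories allowance optimally: 73.5 g.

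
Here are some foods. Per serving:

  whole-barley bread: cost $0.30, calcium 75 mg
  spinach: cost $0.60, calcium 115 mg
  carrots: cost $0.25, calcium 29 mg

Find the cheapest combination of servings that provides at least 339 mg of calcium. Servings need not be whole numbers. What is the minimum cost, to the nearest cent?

$1.36

Cost per mg of calcium: whole-barley bread $0.0040, spinach $0.0052, carrots $0.0086.
With no serving limits, use only whole-barley bread: 339 mg / 75 mg = 4.52 servings × $0.30 = $1.36.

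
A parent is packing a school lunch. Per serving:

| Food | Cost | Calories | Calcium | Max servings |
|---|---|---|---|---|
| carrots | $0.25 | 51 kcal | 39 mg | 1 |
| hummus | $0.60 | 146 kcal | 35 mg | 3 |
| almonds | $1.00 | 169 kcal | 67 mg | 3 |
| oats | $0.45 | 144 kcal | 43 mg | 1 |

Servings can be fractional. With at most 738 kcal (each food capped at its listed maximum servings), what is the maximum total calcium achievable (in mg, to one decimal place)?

291.6 mg

Calcium per kcal: carrots 0.7647, almonds 0.3964, oats 0.2986, hummus 0.2397.
Take 1 serving of carrots: uses 51 kcal, +39.0 mg calcium (running total 39.0 mg).
Take 3 servings of almonds: uses 507 kcal, +201.0 mg calcium (running total 240.0 mg).
Take 1 serving of oats: uses 144 kcal, +43.0 mg calcium (running total 283.0 mg).
Take 0.2466 servings of hummus: uses 36 kcal, +8.6 mg calcium (running total 291.6 mg).
Filling greedily by calcium-per-kcal is optimal for one linear limit, giving 291.6 mg.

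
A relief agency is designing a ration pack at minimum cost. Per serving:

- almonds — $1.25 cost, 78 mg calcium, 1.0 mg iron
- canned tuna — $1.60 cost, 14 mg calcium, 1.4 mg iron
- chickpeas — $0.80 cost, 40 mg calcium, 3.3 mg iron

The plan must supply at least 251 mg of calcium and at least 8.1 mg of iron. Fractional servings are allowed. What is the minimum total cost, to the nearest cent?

Minimising a linear cost over {calcium ≥ 251, iron ≥ 8.1, servings ≥ 0} — the optimum is at a vertex, using one or two foods.
almonds only: max(251/78, 8.1/1.0) = 8.1 servings → $10.12.
canned tuna only: max(251/14, 8.1/1.4) = 17.93 servings → $28.69.
chickpeas only: max(251/40, 8.1/3.3) = 6.275 servings → $5.02.
almonds + canned tuna with both tight: 2.5 servings and 4 servings → $9.53.
almonds + chickpeas with both tight: 2.32 servings and 1.752 servings → $4.30.
canned tuna + chickpeas: the both-tight solution has a negative serving — not a feasible corner.
The minimum over all feasible corners is $4.30.

$4.30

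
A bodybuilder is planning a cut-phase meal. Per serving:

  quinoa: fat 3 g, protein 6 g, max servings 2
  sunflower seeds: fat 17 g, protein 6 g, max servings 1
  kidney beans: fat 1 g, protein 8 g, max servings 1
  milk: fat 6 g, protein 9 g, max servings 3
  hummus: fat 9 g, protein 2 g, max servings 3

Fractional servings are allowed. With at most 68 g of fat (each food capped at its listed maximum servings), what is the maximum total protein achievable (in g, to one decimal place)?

Protein per g fat: kidney beans 8, quinoa 2, milk 1.5, sunflower seeds 0.3529, hummus 0.2222.
Take 1 serving of kidney beans: uses 1 g fat, +8.0 g protein (running total 8.0 g).
Take 2 servings of quinoa: uses 6 g fat, +12.0 g protein (running total 20.0 g).
Take 3 servings of milk: uses 18 g fat, +27.0 g protein (running total 47.0 g).
Take 1 serving of sunflower seeds: uses 17 g fat, +6.0 g protein (running total 53.0 g).
Take 2.889 servings of hummus: uses 26 g fat, +5.8 g protein (running total 58.8 g).
Filling greedily by protein-per-g fat is optimal for one linear limit, giving 58.8 g.

58.8 g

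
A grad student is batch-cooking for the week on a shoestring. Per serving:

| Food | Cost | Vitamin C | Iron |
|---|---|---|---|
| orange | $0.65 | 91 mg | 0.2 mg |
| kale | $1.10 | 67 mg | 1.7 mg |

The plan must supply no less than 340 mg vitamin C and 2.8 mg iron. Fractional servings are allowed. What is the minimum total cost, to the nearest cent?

$3.25

At the optimum either one food covers both requirements or two foods hit both targets exactly; no other combination can be cheaper.
orange only: max(340/91, 2.8/0.2) = 14 servings → $9.10.
kale only: max(340/67, 2.8/1.7) = 5.075 servings → $5.58.
orange + kale with both tight: 2.763 servings and 1.322 servings → $3.25.
The minimum over all feasible corners is $3.25.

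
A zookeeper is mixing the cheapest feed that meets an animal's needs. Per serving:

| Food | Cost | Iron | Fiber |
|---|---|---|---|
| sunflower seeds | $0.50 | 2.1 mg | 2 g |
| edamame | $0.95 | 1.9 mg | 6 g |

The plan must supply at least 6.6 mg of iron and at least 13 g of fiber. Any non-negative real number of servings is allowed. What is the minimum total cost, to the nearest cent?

$2.37

The cheapest plan sits at a corner of the feasible region — with two constraints it uses at most two foods.
sunflower seeds only: max(6.6/2.1, 13/2) = 6.5 servings → $3.25.
edamame only: max(6.6/1.9, 13/6) = 3.474 servings → $3.30.
sunflower seeds + edamame with both tight: 1.693 servings and 1.602 servings → $2.37.
Cheapest feasible corner: $2.37.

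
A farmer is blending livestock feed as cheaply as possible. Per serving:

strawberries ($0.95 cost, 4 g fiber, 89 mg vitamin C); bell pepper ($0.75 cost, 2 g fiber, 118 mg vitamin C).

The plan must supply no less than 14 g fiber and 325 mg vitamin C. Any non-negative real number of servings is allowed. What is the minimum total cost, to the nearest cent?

strawberries only: max(14/4, 325/89) = 3.652 servings → $3.47.
bell pepper only: max(14/2, 325/118) = 7 servings → $5.25.
strawberries + bell pepper with both tight: 3.408 servings and 0.1837 servings → $3.38.
Cheapest feasible corner: $3.38.

$3.38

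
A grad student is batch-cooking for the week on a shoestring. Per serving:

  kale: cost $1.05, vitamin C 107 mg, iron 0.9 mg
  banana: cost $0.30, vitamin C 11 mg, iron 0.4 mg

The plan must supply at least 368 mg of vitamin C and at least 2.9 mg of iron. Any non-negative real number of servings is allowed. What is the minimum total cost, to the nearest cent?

Two binding constraints pin down two serving amounts, so the optimal mix uses at most two foods. The candidates are each food alone (scaled to the tighter of vitamin C/iron) and each pair with both constraints tight.
kale only: max(368/107, 2.9/0.9) = 3.439 servings → $3.61.
banana only: max(368/11, 2.9/0.4) = 33.45 servings → $10.04.
kale + banana: the both-tight solution has a negative serving — not a feasible corner.
The minimum over all feasible corners is $3.61.

$3.61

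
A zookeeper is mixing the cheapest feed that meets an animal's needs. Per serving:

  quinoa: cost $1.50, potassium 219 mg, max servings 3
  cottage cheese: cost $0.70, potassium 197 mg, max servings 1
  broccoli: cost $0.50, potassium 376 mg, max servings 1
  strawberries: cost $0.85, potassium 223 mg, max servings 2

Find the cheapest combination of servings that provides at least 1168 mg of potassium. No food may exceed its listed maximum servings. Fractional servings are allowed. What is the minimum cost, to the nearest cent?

$3.92

Cost per mg of potassium: broccoli $0.0013, cottage cheese $0.0036, strawberries $0.0038, quinoa $0.0068.
Take 1 serving of broccoli: +376.0 mg potassium for $0.50 (total $0.50, still need 792.0 mg).
Take 1 serving of cottage cheese: +197.0 mg potassium for $0.70 (total $1.20, still need 595.0 mg).
Take 2 servings of strawberries: +446.0 mg potassium for $1.70 (total $2.90, still need 149.0 mg).
Take 0.6804 servings of quinoa: +149.0 mg potassium for $1.02 (total $3.92, still need 0.0 mg).
Greedy by cheapest-per-mg is optimal for a single linear constraint, so the minimum cost is $3.92.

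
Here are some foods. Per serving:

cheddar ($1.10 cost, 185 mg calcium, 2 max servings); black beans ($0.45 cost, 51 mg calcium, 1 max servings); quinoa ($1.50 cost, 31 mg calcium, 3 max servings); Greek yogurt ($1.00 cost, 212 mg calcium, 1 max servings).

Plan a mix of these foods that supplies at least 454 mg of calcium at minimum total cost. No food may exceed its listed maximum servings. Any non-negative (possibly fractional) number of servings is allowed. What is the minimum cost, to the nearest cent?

$2.44

Cost per mg of calcium: Greek yogurt $0.0047, cheddar $0.0059, black beans $0.0088, quinoa $0.0484.
Take 1 serving of Greek yogurt: +212.0 mg calcium for $1.00 (total $1.00, still need 242.0 mg).
Take 1.308 servings of cheddar: +242.0 mg calcium for $1.44 (total $2.44, still need 0.0 mg).
Greedy by cheapest-per-mg is optimal for a single linear constraint, so the minimum cost is $2.44.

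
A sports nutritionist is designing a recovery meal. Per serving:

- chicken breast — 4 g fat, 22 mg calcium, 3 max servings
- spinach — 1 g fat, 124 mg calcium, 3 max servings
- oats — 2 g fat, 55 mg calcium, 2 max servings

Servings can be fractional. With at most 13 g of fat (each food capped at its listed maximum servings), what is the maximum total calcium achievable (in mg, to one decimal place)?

Calcium per g fat: spinach 124, oats 27.5, chicken breast 5.5.
Take 3 servings of spinach: uses 3 g fat, +372.0 mg calcium (running total 372.0 mg).
Take 2 servings of oats: uses 4 g fat, +110.0 mg calcium (running total 482.0 mg).
Take 1.5 servings of chicken breast: uses 6 g fat, +33.0 mg calcium (running total 515.0 mg).
Greedy by best ratio exhausts the fat allowance optimally: 515.0 mg.

515.0 mg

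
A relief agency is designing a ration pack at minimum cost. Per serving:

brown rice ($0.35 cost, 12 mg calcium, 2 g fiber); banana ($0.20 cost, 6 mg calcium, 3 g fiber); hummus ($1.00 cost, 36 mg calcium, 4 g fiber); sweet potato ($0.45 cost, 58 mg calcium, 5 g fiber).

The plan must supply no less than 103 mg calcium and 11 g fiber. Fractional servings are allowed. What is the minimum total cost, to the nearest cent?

This is a tiny linear program; its minimum lies at a vertex of the feasible set. List the vertices and price them.
brown rice only: max(103/12, 11/2) = 8.583 servings → $3.00.
banana only: max(103/6, 11/3) = 17.17 servings → $3.43.
hummus only: max(103/36, 11/4) = 2.861 servings → $2.86.
sweet potato only: max(103/58, 11/5) = 2.2 servings → $0.99.
brown rice + banana: the both-tight solution has a negative serving — not a feasible corner.
brown rice + hummus with both targets exact would need a negative amount; discard.
brown rice + sweet potato with both tight: 2.196 servings and 1.321 servings → $1.36.
banana + hummus with both targets exact would need a negative amount; discard.
banana + sweet potato with both tight: 0.8542 servings and 1.688 servings → $0.93.
hummus + sweet potato with both tight: 2.365 servings and 0.3077 servings → $2.50.
The minimum over all feasible corners is $0.93.

$0.93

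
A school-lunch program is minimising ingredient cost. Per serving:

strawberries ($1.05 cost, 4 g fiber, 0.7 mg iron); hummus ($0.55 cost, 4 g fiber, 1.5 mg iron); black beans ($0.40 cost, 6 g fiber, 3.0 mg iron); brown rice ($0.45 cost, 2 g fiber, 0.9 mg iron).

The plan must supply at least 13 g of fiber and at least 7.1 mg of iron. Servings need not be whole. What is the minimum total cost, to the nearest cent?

$0.95

Check every corner: each single food scaled to meet both minima, and each pair solved so both constraints bind.
strawberries only: max(13/4, 7.1/0.7) = 10.14 servings → $10.65.
hummus only: max(13/4, 7.1/1.5) = 4.733 servings → $2.60.
black beans only: max(13/6, 7.1/3.0) = 2.367 servings → $0.95.
brown rice only: max(13/2, 7.1/0.9) = 7.889 servings → $3.55.
strawberries + hummus with both targets exact would need a negative amount; discard.
strawberries + black beans: intersection lies outside the first quadrant.
strawberries + brown rice: intersection lies outside the first quadrant.
hummus + black beans with both targets exact would need a negative amount; discard.
hummus + brown rice: intersection lies outside the first quadrant.
black beans + brown rice: intersection lies outside the first quadrant.
Cheapest feasible corner: $0.95.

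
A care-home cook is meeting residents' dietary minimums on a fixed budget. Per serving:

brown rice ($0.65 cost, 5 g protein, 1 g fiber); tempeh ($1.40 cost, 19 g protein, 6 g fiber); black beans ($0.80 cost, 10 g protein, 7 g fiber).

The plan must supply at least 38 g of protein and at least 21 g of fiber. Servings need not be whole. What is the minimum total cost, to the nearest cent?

$2.95

brown rice only: max(38/5, 21/1) = 21 servings → $13.65.
tempeh only: max(38/19, 21/6) = 3.5 servings → $4.90.
black beans only: max(38/10, 21/7) = 3.8 servings → $3.04.
brown rice + tempeh: the both-tight solution has a negative serving — not a feasible corner.
brown rice + black beans with both tight: 2.24 servings and 2.68 servings → $3.60.
tempeh + black beans with both tight: 0.7671 servings and 2.342 servings → $2.95.
The minimum over all feasible corners is $2.95.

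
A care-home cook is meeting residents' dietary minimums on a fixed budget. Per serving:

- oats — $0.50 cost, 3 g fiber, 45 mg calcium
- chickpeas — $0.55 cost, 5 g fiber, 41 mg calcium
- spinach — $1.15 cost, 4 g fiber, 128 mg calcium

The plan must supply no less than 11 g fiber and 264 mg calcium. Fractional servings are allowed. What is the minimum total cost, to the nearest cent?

$2.51

At the optimum either one food covers both requirements or two foods hit both targets exactly; no other combination can be cheaper.
oats only: max(11/3, 264/45) = 5.867 servings → $2.93.
chickpeas only: max(11/5, 264/41) = 6.439 servings → $3.54.
spinach only: max(11/4, 264/128) = 2.75 servings → $3.16.
oats + chickpeas: intersection lies outside the first quadrant.
oats + spinach with both tight: 1.725 servings and 1.456 servings → $2.54.
chickpeas + spinach with both tight: 0.7395 servings and 1.826 servings → $2.51.
Cheapest feasible corner: $2.51.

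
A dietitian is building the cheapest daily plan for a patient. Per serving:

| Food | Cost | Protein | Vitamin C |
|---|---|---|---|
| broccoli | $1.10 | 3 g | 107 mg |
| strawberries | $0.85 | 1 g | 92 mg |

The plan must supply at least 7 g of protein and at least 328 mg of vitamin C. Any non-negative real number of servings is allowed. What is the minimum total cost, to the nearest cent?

Check every corner: each single food scaled to meet both minima, and each pair solved so both constraints bind.
broccoli only: max(7/3, 328/107) = 3.065 servings → $3.37.
strawberries only: max(7/1, 328/92) = 7 servings → $5.95.
broccoli + strawberries with both tight: 1.87 servings and 1.391 servings → $3.24.
So the least-cost plan costs $3.24.

$3.24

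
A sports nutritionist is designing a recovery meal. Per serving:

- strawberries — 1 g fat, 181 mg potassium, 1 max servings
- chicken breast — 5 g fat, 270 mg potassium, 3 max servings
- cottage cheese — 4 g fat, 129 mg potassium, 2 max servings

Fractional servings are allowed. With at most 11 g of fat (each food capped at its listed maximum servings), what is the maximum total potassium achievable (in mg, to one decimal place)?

Potassium per g fat: strawberries 181, chicken breast 54, cottage cheese 32.25.
Take 1 serving of strawberries: uses 1 g fat, +181.0 mg potassium (running total 181.0 mg).
Take 2 servings of chicken breast: uses 10 g fat, +540.0 mg potassium (running total 721.0 mg).
Greedy by best ratio exhausts the fat allowance optimally: 721.0 mg.

721.0 mg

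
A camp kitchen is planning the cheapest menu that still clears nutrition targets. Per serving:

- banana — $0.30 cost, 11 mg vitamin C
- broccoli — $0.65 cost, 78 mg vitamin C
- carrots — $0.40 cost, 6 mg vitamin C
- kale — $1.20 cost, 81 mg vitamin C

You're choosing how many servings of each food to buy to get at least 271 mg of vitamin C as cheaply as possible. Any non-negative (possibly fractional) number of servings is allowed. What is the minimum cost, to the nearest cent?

Cost per mg of vitamin C: broccoli $0.0083, kale $0.0148, banana $0.0273, carrots $0.0667.
With no serving limits, use only broccoli: 271 mg / 78 mg = 3.474 servings × $0.65 = $2.26.

$2.26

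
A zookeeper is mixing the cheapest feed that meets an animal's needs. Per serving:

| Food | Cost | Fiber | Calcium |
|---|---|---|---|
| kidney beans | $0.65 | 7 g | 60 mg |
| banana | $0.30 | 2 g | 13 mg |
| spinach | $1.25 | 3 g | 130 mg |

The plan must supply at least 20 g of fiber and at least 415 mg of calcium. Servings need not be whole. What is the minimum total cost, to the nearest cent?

$4.13

At the optimum either one food covers both requirements or two foods hit both targets exactly; no other combination can be cheaper.
kidney beans only: max(20/7, 415/60) = 6.917 servings → $4.50.
banana only: max(20/2, 415/13) = 31.92 servings → $9.58.
spinach only: max(20/3, 415/130) = 6.667 servings → $8.33.
kidney beans + banana: the both-tight solution has a negative serving — not a feasible corner.
kidney beans + spinach with both tight: 1.856 servings and 2.336 servings → $4.13.
banana + spinach with both tight: 6.131 servings and 2.579 servings → $5.06.
So the least-cost plan costs $4.13.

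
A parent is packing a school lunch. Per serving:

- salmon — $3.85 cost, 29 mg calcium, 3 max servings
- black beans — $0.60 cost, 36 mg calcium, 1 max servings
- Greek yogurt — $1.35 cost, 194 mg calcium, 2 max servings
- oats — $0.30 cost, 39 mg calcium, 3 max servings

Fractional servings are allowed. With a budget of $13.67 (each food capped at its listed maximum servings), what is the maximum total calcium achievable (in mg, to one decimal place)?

Calcium per dollar: Greek yogurt 143.7, oats 130, black beans 60, salmon 7.532.
Take 2 servings of Greek yogurt: spends $2.70, +388.0 mg calcium (running total 388.0 mg).
Take 3 servings of oats: spends $0.90, +117.0 mg calcium (running total 505.0 mg).
Take 1 serving of black beans: spends $0.60, +36.0 mg calcium (running total 541.0 mg).
Take 2.46 servings of salmon: spends $9.47, +71.3 mg calcium (running total 612.3 mg).
Greedy by best ratio exhausts the cost allowance optimally: 612.3 mg.

612.3 mg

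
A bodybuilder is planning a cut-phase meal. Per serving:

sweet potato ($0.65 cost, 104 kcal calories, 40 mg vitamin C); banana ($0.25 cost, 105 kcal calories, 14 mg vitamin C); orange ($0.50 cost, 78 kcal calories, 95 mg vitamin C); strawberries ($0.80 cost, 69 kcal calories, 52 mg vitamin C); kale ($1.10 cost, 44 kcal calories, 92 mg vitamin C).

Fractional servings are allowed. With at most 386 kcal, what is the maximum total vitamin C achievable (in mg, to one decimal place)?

Vitamin C per kcal: kale 2.091, orange 1.218, strawberries 0.7536, sweet potato 0.3846, banana 0.1333.
With no serving limits, spend the whole calories allowance on kale: 386 kcal / 44 kcal × 92 mg = 807.1 mg.

807.1 mg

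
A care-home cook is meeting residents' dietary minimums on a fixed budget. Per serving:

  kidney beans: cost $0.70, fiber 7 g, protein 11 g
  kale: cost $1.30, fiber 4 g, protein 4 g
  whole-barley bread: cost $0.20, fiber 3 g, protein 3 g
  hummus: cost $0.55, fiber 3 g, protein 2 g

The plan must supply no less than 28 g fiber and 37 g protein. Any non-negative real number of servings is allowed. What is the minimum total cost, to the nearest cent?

$2.39

An LP optimum is at a vertex; with two nutrient constraints at most two foods are used. Check each candidate.
kidney beans only: max(28/7, 37/11) = 4 servings → $2.80.
kale only: max(28/4, 37/4) = 9.25 servings → $12.03.
whole-barley bread only: max(28/3, 37/3) = 12.33 servings → $2.47.
hummus only: max(28/3, 37/2) = 18.5 servings → $10.18.
kidney beans + kale with both tight: 2.25 servings and 3.062 servings → $5.56.
kidney beans + whole-barley bread with both tight: 2.25 servings and 4.083 servings → $2.39.
kidney beans + hummus with both tight: 2.895 servings and 2.579 servings → $3.44.
kale + whole-barley bread (both tight): parallel constraints — no distinct corner.
kale + hummus: intersection lies outside the first quadrant.
whole-barley bread + hummus with both targets exact would need a negative amount; discard.
Cheapest feasible corner: $2.39.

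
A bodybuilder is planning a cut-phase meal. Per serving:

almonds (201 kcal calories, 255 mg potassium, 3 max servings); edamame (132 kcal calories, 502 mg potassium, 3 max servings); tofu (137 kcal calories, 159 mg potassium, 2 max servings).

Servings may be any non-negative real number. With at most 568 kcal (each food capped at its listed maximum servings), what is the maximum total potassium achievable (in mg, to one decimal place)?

Potassium per kcal: edamame 3.803, almonds 1.269, tofu 1.161.
Take 3 servings of edamame: uses 396 kcal, +1506.0 mg potassium (running total 1506.0 mg).
Take 0.8557 servings of almonds: uses 172 kcal, +218.2 mg potassium (running total 1724.2 mg).
Greedy by best ratio exhausts the calories allowance optimally: 1724.2 mg.

1724.2 mg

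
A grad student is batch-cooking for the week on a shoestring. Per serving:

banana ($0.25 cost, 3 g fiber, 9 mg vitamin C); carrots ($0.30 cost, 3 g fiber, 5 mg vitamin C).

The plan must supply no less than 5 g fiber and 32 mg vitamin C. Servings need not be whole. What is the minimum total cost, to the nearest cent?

$0.89

This is a tiny linear program; its minimum lies at a vertex of the feasible set. List the vertices and price them.
banana only: max(5/3, 32/9) = 3.556 servings → $0.89.
carrots only: max(5/3, 32/5) = 6.4 servings → $1.92.
banana + carrots: the both-tight solution has a negative serving — not a feasible corner.
Cheapest feasible corner: $0.89.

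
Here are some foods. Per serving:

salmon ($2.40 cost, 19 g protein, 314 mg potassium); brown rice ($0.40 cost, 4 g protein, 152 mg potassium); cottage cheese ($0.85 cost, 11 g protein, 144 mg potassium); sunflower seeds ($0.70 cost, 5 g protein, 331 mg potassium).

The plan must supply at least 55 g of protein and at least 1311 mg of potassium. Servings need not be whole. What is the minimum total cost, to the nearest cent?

$4.79

At the optimum either one food covers both requirements or two foods hit both targets exactly; no other combination can be cheaper.
salmon only: max(55/19, 1311/314) = 4.175 servings → $10.02.
brown rice only: max(55/4, 1311/152) = 13.75 servings → $5.50.
cottage cheese only: max(55/11, 1311/144) = 9.104 servings → $7.74.
sunflower seeds only: max(55/5, 1311/331) = 11 servings → $7.70.
salmon + brown rice with both tight: 1.909 servings and 4.681 servings → $6.45.
salmon + cottage cheese: intersection lies outside the first quadrant.
salmon + sunflower seeds with both tight: 2.469 servings and 1.619 servings → $7.06.
brown rice + cottage cheese with both tight: 5.932 servings and 2.843 servings → $4.79.
brown rice + sunflower seeds: the both-tight solution has a negative serving — not a feasible corner.
cottage cheese + sunflower seeds with both tight: 3.988 servings and 2.226 servings → $4.95.
So the least-cost plan costs $4.79.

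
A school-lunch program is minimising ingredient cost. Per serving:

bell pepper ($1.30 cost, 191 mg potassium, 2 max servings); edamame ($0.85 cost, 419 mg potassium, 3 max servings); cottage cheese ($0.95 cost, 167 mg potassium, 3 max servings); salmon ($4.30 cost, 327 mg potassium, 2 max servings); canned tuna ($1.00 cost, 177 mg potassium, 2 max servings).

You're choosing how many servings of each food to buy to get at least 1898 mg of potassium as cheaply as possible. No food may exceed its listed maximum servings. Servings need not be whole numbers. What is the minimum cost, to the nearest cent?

Cost per mg of potassium: edamame $0.0020, canned tuna $0.0056, cottage cheese $0.0057, bell pepper $0.0068, salmon $0.0131.
Take 3 servings of edamame: +1257.0 mg potassium for $2.55 (total $2.55, still need 641.0 mg).
Take 2 servings of canned tuna: +354.0 mg potassium for $2.00 (total $4.55, still need 287.0 mg).
Take 1.719 servings of cottage cheese: +287.0 mg potassium for $1.63 (total $6.18, still need 0.0 mg).
Filling from the cheapest source first is optimal under one linear minimum: $6.18.

$6.18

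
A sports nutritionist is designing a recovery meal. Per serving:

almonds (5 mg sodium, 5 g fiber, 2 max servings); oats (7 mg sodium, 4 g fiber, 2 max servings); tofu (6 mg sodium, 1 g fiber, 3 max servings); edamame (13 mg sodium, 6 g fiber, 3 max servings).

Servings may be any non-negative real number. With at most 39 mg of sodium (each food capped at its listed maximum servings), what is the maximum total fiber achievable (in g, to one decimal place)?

Fiber per mg sodium: almonds 1, oats 0.5714, edamame 0.4615, tofu 0.1667.
Take 2 servings of almonds: uses 10 mg sodium, +10.0 g fiber (running total 10.0 g).
Take 2 servings of oats: uses 14 mg sodium, +8.0 g fiber (running total 18.0 g).
Take 1.154 servings of edamame: uses 15 mg sodium, +6.9 g fiber (running total 24.9 g).
Filling greedily by fiber-per-mg sodium is optimal for one linear limit, giving 24.9 g.

24.9 g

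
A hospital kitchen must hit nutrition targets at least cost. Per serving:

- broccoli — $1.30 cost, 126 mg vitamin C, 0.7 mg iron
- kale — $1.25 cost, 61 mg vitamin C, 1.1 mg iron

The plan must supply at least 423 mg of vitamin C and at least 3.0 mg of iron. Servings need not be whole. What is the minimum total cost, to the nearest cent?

An LP optimum is at a vertex; with two nutrient constraints at most two foods are used. Check each candidate.
broccoli only: max(423/126, 3.0/0.7) = 4.286 servings → $5.57.
kale only: max(423/61, 3.0/1.1) = 6.934 servings → $8.67.
broccoli + kale with both tight: 2.944 servings and 0.854 servings → $4.89.
So the least-cost plan costs $4.89.

$4.89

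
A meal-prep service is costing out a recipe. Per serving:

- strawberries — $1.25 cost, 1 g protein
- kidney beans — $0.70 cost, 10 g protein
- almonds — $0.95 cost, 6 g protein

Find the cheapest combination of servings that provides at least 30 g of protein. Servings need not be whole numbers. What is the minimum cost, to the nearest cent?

Cost per g of protein: kidney beans $0.0700, almonds $0.1583, strawberries $1.2500.
With no serving limits, use only kidney beans: 30 g / 10 g = 3 servings × $0.70 = $2.10.

$2.10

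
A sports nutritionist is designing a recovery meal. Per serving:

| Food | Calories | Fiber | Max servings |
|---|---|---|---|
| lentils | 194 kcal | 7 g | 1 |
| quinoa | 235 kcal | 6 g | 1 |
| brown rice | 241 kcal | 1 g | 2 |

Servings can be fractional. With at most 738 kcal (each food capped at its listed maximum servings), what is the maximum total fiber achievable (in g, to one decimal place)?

14.3 g

Fiber per kcal: lentils 0.03608, quinoa 0.02553, brown rice 0.004149.
Take 1 serving of lentils: uses 194 kcal, +7.0 g fiber (running total 7.0 g).
Take 1 serving of quinoa: uses 235 kcal, +6.0 g fiber (running total 13.0 g).
Take 1.282 servings of brown rice: uses 309 kcal, +1.3 g fiber (running total 14.3 g).
Filling greedily by fiber-per-kcal is optimal for one linear limit, giving 14.3 g.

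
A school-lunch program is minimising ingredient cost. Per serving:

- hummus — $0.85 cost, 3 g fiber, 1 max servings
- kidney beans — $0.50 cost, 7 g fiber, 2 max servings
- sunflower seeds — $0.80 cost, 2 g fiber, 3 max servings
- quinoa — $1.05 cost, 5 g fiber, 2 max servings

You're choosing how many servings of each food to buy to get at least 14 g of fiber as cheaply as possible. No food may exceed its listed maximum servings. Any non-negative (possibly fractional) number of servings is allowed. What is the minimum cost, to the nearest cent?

$1.00

Cost per g of fiber: kidney beans $0.0714, quinoa $0.2100, hummus $0.2833, sunflower seeds $0.4000.
Take 2 servings of kidney beans: +14.0 g fiber for $1.00 (total $1.00, still need 0.0 g).
Filling from the cheapest source first is optimal under one linear minimum: $1.00.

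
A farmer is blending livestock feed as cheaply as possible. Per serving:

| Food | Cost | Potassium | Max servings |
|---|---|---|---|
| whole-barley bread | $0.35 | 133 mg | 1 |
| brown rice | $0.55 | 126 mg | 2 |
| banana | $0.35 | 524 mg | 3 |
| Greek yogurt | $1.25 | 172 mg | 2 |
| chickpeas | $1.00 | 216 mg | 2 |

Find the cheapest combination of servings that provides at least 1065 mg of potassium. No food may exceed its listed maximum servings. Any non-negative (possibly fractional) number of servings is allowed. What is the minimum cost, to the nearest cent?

$0.71

Cost per mg of potassium: banana $0.0007, whole-barley bread $0.0026, brown rice $0.0044, chickpeas $0.0046, Greek yogurt $0.0073.
Take 2.032 servings of banana: +1065.0 mg potassium for $0.71 (total $0.71, still need 0.0 mg).
Greedy by cheapest-per-mg is optimal for a single linear constraint, so the minimum cost is $0.71.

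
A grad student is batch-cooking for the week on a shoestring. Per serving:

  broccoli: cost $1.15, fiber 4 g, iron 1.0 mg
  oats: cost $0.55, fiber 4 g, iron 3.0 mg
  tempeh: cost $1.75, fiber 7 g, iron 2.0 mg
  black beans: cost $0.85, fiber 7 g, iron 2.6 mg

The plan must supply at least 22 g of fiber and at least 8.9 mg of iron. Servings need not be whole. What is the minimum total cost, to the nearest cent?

This is a tiny linear program; its minimum lies at a vertex of the feasible set. List the vertices and price them.
broccoli only: max(22/4, 8.9/1.0) = 8.9 servings → $10.23.
oats only: max(22/4, 8.9/3.0) = 5.5 servings → $3.02.
tempeh only: max(22/7, 8.9/2.0) = 4.45 servings → $7.79.
black beans only: max(22/7, 8.9/2.6) = 3.423 servings → $2.91.
broccoli + oats with both tight: 3.8 servings and 1.7 servings → $5.30.
broccoli + tempeh: intersection lies outside the first quadrant.
broccoli + black beans: the both-tight solution has a negative serving — not a feasible corner.
oats + tempeh with both tight: 1.408 servings and 2.338 servings → $4.87.
oats + black beans with both tight: 0.4811 servings and 2.868 servings → $2.70.
tempeh + black beans: intersection lies outside the first quadrant.
Cheapest feasible corner: $2.70.

$2.70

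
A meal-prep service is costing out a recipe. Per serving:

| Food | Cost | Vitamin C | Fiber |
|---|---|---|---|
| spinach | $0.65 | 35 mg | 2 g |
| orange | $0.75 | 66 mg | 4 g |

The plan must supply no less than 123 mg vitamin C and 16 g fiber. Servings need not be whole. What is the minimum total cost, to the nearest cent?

$3.00

The cheapest plan sits at a corner of the feasible region — with two constraints it uses at most two foods.
spinach only: max(123/35, 16/2) = 8 servings → $5.20.
orange only: max(123/66, 16/4) = 4 servings → $3.00.
spinach + orange with both targets exact would need a negative amount; discard.
So the least-cost plan costs $3.00.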